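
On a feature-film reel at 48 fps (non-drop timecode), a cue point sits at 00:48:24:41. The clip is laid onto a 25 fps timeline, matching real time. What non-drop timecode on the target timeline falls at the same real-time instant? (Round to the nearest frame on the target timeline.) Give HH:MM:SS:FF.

00:48:24:21

Source frame index: (0×3600 + 48×60 + 24) × 48 + 41 = 139433.
Real time: 139433 / (48) = 139433/48 s.
Target frame: (139433/48) × (25) = 3485825/48 ≈ 72621.354 → 72621.
At 25 labels/s: frame 72621 → 00:48:24:21.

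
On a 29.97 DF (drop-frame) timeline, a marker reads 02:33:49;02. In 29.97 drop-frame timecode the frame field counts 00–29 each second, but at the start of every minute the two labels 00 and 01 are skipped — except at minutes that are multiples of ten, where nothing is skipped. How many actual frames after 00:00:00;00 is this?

Complete 10-minute blocks: 15, each 17982 frames → 269730.
Remaining 3 whole minutes in the current block: 1800 + 2 × 1798 = 5396 frames.
Within the current minute: 49 × 30 + 2 − 2 = 1470 (labels ;00/;01 skipped at this minute). Total = 269730 + 5396 + 1470 = 276596.

276596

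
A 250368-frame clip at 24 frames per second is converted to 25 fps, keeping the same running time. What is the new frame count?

Target frames = source frames × (target rate / source rate) = 250368 × (25)/(24) = 250368 × 25/24 = 260800.

260800 frames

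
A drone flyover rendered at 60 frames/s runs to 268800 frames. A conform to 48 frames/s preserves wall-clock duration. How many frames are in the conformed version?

215040 frames

Frames at target rate = 268800 × (48) / (60) = 215040.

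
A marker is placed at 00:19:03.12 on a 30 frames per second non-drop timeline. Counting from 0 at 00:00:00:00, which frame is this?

34302

Total seconds to the label: (0 × 3600 + 19 × 60 + 3) = 1143.
Frame index = 1143 × 30 + 12 = 34302.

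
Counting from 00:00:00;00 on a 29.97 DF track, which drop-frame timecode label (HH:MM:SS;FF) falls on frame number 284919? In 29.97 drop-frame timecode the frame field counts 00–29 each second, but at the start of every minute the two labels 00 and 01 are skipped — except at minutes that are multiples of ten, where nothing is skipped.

02:38:26;25

Ten DF minutes hold 17982 frames, so frame 284919 lies in block 15 (frames 269730–287711) with 15189 frames into that block.
The block's first minute is 1800 frames and the rest 1798 each; 15189 frames reaches minute 8, so 15 × 18 + 8 × 2 = 286 labels have been skipped so far.
Adding those back, label number 284919 + 286 = 285205 at 30 labels/s is 9506 s + 25 f = 2 h 38 min 26 s frame 25, i.e. 02:38:26;25.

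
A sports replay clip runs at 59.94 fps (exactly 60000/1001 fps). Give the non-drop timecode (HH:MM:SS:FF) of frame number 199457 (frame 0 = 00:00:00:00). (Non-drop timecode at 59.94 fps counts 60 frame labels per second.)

199457 ÷ 60 = 3324 full seconds, remainder 17 frames.
3324 s = 0 h 55 min 24 s.
Timecode: 00:55:24:17.

00:55:24:17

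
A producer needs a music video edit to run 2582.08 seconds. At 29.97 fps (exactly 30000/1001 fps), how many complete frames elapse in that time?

77385 frames

Frames = 2582.08 × 30000/1001 = 77462400/1001 ≈ 77385.0150.
Complete frames: 77385.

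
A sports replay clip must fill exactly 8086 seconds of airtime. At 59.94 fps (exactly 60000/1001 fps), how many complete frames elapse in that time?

Frames = 8086 × 60000/1001 = 37320000/77 ≈ 484675.3247.
Complete frames: 484675.

484675 frames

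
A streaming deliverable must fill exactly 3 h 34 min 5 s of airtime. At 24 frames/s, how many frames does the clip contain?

308280 frames

3 h 34 min 5 s = 12845 s.
Frames = 12845 × 24 = 308280.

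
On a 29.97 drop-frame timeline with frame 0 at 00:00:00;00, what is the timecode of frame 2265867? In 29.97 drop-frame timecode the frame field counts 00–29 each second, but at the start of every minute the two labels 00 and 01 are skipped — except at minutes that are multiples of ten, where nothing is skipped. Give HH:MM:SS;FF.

Each 10-minute DF block holds 10 × 60 × 30 − 9 × 2 = 17982 frames. 2265867 ÷ 17982 → 126 full blocks, remainder 135.
Within the partial block the first minute is 1800 frames and each further minute 1798, so 0 further minute boundaries passed. Total skipped labels = 18 × 126 + 2 × 0 = 2268.
Non-drop label index = 2265867 + 2268 = 2268135; at 30 labels/s that is 21:00:04:15, i.e. DF 21:00:04;15.

21:00:04;15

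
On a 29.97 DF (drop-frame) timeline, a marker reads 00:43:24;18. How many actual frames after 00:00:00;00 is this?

Complete 10-minute blocks: 4, each 17982 frames → 71928.
Remaining 3 whole minutes in the current block: 1800 + 2 × 1798 = 5396 frames.
Within the current minute: 24 × 30 + 18 − 2 = 736 (labels ;00/;01 skipped at this minute). Total = 71928 + 5396 + 736 = 78060.

78060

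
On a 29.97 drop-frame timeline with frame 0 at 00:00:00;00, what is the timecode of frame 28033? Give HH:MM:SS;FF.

00:15:35;11

Each 10-minute DF block holds 10 × 60 × 30 − 9 × 2 = 17982 frames. 28033 ÷ 17982 → 1 full block, remainder 10051.
Within the partial block the first minute is 1800 frames and each further minute 1798, so 5 further minute boundaries passed. Total skipped labels = 18 × 1 + 2 × 5 = 28.
Non-drop label index = 28033 + 28 = 28061; at 30 labels/s that is 00:15:35:11, i.e. DF 00:15:35;11.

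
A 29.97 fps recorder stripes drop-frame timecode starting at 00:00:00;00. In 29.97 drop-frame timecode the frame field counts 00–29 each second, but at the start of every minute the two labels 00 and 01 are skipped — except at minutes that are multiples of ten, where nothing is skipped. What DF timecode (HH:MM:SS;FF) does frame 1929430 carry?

Ten DF minutes hold 17982 frames, so frame 1929430 lies in block 107 (frames 1924074–1942055) with 5356 frames into that block.
The block's first minute is 1800 frames and the rest 1798 each; 5356 frames reaches minute 2, so 107 × 18 + 2 × 2 = 1930 labels have been skipped so far.
Adding those back, label number 1929430 + 1930 = 1931360 at 30 labels/s is 64378 s + 20 f = 17 h 52 min 58 s frame 20, i.e. 17:52:58;20.

17:52:58;20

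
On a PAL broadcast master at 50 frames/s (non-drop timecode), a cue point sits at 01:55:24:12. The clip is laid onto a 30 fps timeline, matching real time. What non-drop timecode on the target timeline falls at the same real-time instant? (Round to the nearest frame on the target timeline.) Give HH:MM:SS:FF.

Source frame index: (1×3600 + 55×60 + 24) × 50 + 12 = 346212.
Real time: 346212 / (50) = 173106/25 s.
Target frame: (173106/25) × (30) = 1038636/5 ≈ 207727.200 → 207727.
At 30 labels/s: frame 207727 → 01:55:24:07.

01:55:24:07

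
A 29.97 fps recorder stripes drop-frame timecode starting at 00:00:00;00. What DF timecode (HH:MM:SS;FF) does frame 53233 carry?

Each 10-minute DF block holds 10 × 60 × 30 − 9 × 2 = 17982 frames. 53233 ÷ 17982 → 2 full blocks, remainder 17269.
Within the partial block the first minute is 1800 frames and each further minute 1798, so 9 further minute boundaries passed. Total skipped labels = 18 × 2 + 2 × 9 = 54.
Non-drop label index = 53233 + 54 = 53287; at 30 labels/s that is 00:29:36:07, i.e. DF 00:29:36;07.

00:29:36;07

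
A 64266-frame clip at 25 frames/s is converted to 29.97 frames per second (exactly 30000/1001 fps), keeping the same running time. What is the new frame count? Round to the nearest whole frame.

Frames at target rate = 64266 × (30000/1001) / (25) = 77119200/1001 ≈ 77042.158.
Nearest whole frame: 77042.

77042 frames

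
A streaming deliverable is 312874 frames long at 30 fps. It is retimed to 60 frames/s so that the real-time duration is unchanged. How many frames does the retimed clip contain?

625748 frames

Frames at target rate = 312874 × (60) / (30) = 625748.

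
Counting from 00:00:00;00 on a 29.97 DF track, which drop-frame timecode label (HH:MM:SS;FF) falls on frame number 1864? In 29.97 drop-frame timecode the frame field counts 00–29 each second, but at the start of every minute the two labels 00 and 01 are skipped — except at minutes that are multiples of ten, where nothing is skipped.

00:01:02;06

Each 10-minute DF block holds 10 × 60 × 30 − 9 × 2 = 17982 frames. 1864 ÷ 17982 → 0 full blocks, remainder 1864.
Within the partial block the first minute is 1800 frames and each further minute 1798, so 1 further minute boundary passed. Total skipped labels = 18 × 0 + 2 × 1 = 2.
Non-drop label index = 1864 + 2 = 1866; at 30 labels/s that is 00:01:02:06, i.e. DF 00:01:02;06.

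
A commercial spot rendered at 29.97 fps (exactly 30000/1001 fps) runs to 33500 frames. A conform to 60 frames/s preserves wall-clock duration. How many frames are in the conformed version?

Target frames = source frames × (target rate / source rate) = 33500 × (60)/(30000/1001) = 33500 × 1001/500 = 67067.

67067 frames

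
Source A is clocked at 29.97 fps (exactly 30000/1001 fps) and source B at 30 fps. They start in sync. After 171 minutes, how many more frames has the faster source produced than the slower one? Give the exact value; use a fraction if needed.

171 min = 10260 s.
A emits 30000/1001 × 10260 = 307800000/1001 frames; B emits 30 × 10260 = 307800.
Difference = 307800/1001 frames (≈ 307.4925); B is ahead of A.

307800/1001 frames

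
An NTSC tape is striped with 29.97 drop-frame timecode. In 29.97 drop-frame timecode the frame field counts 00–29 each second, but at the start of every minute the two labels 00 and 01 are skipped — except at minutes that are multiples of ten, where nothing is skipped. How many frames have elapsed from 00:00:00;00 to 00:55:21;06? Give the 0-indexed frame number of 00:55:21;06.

99536

As if non-drop at 30 labels/s: (0 × 3600 + 55 × 60 + 21) × 30 + 6 = 99636.
Minute boundaries passed: 55; those not divisible by 10: 55 − 5 = 50; dropped labels = 2 × 50 = 100.
Actual frame index = 99636 − 100 = 99536.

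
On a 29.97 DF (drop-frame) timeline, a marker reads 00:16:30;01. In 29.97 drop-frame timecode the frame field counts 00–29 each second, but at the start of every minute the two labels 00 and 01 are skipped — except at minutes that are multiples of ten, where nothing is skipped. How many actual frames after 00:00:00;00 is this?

29671

As if non-drop at 30 labels/s: (0 × 3600 + 16 × 60 + 30) × 30 + 1 = 29701.
Minute boundaries passed: 16; those not divisible by 10: 16 − 1 = 15; dropped labels = 2 × 15 = 30.
Actual frame index = 29701 − 30 = 29671.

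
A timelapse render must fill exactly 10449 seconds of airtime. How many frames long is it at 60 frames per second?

Frames = 10449 × 60 = 626940.

626940 frames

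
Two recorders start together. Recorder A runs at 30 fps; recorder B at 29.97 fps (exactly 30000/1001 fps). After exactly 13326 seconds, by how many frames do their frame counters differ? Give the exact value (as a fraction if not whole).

A emits 30 × 13326 = 399780 frames; B emits 30000/1001 × 13326 = 399780000/1001.
Difference = 399780/1001 frames (≈ 399.3806); B is behind A.

399780/1001 frames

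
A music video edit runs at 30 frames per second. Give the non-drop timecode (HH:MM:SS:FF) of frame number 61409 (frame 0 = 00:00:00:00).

61409 ÷ 30 = 2046 full seconds, remainder 29 frames.
2046 s = 0 h 34 min 6 s.
Timecode: 00:34:06:29.

00:34:06:29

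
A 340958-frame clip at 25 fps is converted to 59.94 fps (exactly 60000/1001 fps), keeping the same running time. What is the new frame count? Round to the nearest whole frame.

Frames at target rate = 340958 × (60000/1001) / (25) = 818299200/1001 ≈ 817481.718.
Nearest whole frame: 817482.

817482 frames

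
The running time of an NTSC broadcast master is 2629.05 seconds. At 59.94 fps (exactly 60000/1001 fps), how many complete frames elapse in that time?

Frames = 2629.05 × 60000/1001 = 157743000/1001 ≈ 157585.4146.
Complete frames: 157585.

157585 frames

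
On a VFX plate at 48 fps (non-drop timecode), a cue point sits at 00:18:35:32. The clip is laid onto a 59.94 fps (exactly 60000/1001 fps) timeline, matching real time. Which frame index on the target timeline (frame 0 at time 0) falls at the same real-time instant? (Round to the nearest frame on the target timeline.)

frame 66873

Source frame index: (0×3600 + 18×60 + 35) × 48 + 32 = 53552.
Real time: 53552 / (48) = 3347/3 s.
Target frame: (3347/3) × (60000/1001) = 66940000/1001 ≈ 66873.127 → 66873.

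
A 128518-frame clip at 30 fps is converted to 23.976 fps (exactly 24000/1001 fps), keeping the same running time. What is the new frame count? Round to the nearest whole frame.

102712 frames

Frames at target rate = 128518 × (24000/1001) / (30) = 7908800/77 ≈ 102711.688.
Nearest whole frame: 102712.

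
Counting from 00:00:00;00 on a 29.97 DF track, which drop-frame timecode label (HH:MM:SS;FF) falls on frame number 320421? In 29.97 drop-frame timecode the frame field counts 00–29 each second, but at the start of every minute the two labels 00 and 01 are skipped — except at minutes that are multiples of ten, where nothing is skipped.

02:58:11;13

Each 10-minute DF block holds 10 × 60 × 30 − 9 × 2 = 17982 frames. 320421 ÷ 17982 → 17 full blocks, remainder 14727.
Within the partial block the first minute is 1800 frames and each further minute 1798, so 8 further minute boundaries passed. Total skipped labels = 18 × 17 + 2 × 8 = 322.
Non-drop label index = 320421 + 322 = 320743; at 30 labels/s that is 02:58:11:13, i.e. DF 02:58:11;13.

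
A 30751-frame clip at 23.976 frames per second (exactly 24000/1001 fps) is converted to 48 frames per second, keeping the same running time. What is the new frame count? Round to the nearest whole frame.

61564 frames

Frames at target rate = 30751 × (48) / (24000/1001) = 30781751/500 ≈ 61563.502.
Nearest whole frame: 61564.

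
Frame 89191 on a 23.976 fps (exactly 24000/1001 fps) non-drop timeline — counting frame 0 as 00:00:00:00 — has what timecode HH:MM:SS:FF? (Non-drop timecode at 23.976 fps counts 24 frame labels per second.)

01:01:56:07

89191 ÷ 24 = 3716 full seconds, remainder 7 frames.
3716 s = 1 h 1 min 56 s.
Timecode: 01:01:56:07.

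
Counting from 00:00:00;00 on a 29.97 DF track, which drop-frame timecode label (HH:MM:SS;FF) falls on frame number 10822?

Ten DF minutes hold 17982 frames, so frame 10822 lies in block 0 (frames 0–17981) with 10822 frames into that block.
The block's first minute is 1800 frames and the rest 1798 each; 10822 frames reaches minute 6, so 0 × 18 + 6 × 2 = 12 labels have been skipped so far.
Adding those back, label number 10822 + 12 = 10834 at 30 labels/s is 361 s + 4 f = 0 h 6 min 1 s frame 4, i.e. 00:06:01;04.

00:06:01;04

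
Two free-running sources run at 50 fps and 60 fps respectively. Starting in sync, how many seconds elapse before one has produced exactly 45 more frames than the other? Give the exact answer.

4.5 seconds

The gap grows by |60 − 50| = 10 frames per second.
Time for a 45-frame gap: 45 ÷ (10) = 4.5 s.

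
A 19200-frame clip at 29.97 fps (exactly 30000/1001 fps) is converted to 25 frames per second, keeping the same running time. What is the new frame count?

Target frames = source frames × (target rate / source rate) = 19200 × (25)/(30000/1001) = 19200 × 1001/1200 = 16016.

16016 frames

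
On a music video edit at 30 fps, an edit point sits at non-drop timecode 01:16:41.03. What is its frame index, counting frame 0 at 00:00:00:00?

frame 138033

Total seconds to the label: (1 × 3600 + 16 × 60 + 41) = 4601.
Frame index = 4601 × 30 + 3 = 138033.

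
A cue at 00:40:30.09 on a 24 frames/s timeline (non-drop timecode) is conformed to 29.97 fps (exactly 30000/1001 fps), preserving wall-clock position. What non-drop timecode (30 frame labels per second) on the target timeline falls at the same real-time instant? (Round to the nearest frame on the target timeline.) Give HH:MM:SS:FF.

Source frame index: (0×3600 + 40×60 + 30) × 24 + 9 = 58329.
Real time: 58329 / (24) = 19443/8 s.
Target frame: (19443/8) × (30000/1001) = 72911250/1001 ≈ 72838.412 → 72838.
At 30 labels/s: frame 72838 → 00:40:27:28.

00:40:27:28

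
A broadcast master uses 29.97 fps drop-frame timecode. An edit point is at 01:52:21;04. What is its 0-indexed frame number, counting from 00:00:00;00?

As if non-drop at 30 labels/s: (1 × 3600 + 52 × 60 + 21) × 30 + 4 = 202234.
Minute boundaries passed: 112; those not divisible by 10: 112 − 11 = 101; dropped labels = 2 × 101 = 202.
Actual frame index = 202234 − 202 = 202032.

202032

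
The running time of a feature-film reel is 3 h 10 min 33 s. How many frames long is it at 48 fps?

548784 frames

3 h 10 min 33 s = 11433 s.
Frames = 11433 × 48 = 548784.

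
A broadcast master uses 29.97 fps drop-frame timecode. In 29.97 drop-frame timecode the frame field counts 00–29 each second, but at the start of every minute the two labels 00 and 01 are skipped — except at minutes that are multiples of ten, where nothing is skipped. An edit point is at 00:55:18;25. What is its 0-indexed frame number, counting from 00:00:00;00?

99465

Complete 10-minute blocks: 5, each 17982 frames → 89910.
Remaining 5 whole minutes in the current block: 1800 + 4 × 1798 = 8992 frames.
Within the current minute: 18 × 30 + 25 − 2 = 563 (labels ;00/;01 skipped at this minute). Total = 89910 + 8992 + 563 = 99465.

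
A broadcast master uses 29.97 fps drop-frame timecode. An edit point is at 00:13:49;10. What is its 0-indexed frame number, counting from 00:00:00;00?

Complete 10-minute blocks: 1, each 17982 frames → 17982.
Remaining 3 whole minutes in the current block: 1800 + 2 × 1798 = 5396 frames.
Within the current minute: 49 × 30 + 10 − 2 = 1478 (labels ;00/;01 skipped at this minute). Total = 17982 + 5396 + 1478 = 24856.

24856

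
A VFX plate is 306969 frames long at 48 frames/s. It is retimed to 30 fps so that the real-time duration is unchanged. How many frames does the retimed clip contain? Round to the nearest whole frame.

Frames at target rate = 306969 × (30) / (48) = 1534845/8 ≈ 191855.625.
Nearest whole frame: 191856.

191856 frames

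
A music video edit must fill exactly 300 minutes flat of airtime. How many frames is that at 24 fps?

300 min = 18000 s.
Frames = 18000 × 24 = 432000.

432000 frames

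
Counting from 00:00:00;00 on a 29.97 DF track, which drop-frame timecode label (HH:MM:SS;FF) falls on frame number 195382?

01:48:39;08

Each 10-minute DF block holds 10 × 60 × 30 − 9 × 2 = 17982 frames. 195382 ÷ 17982 → 10 full blocks, remainder 15562.
Within the partial block the first minute is 1800 frames and each further minute 1798, so 8 further minute boundaries passed. Total skipped labels = 18 × 10 + 2 × 8 = 196.
Non-drop label index = 195382 + 196 = 195578; at 30 labels/s that is 01:48:39:08, i.e. DF 01:48:39;08.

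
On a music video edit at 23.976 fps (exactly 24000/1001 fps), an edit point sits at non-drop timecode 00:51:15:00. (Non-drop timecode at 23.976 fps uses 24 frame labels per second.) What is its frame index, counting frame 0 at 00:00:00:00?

frame 73800

Total seconds to the label: (0 × 3600 + 51 × 60 + 15) = 3075.
Frame index = 3075 × 24 + 0 = 73800.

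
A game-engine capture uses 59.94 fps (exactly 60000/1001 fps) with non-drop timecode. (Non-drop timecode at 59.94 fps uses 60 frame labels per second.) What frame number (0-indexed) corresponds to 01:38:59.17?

Total seconds to the label: (1 × 3600 + 38 × 60 + 59) = 5939.
Frame index = 5939 × 60 + 17 = 356357.

frame 356357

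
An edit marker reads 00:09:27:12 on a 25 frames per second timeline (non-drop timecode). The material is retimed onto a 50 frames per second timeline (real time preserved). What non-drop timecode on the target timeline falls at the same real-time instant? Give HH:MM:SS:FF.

00:09:27:24

Source frame index: (0×3600 + 9×60 + 27) × 25 + 12 = 14187.
Real time: 14187 / (25) = 14187/25 s.
Target frame: (14187/25) × (50) = 28374.
At 50 labels/s: frame 28374 → 00:09:27:24.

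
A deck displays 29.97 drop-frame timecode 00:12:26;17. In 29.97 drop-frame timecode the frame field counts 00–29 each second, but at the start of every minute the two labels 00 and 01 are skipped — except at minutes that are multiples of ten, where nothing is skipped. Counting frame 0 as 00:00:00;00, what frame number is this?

As if non-drop at 30 labels/s: (0 × 3600 + 12 × 60 + 26) × 30 + 17 = 22397.
Minute boundaries passed: 12; those not divisible by 10: 12 − 1 = 11; dropped labels = 2 × 11 = 22.
Actual frame index = 22397 − 22 = 22375.

22375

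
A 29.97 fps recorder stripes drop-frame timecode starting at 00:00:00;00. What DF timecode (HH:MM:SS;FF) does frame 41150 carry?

Each 10-minute DF block holds 10 × 60 × 30 − 9 × 2 = 17982 frames. 41150 ÷ 17982 → 2 full blocks, remainder 5186.
Within the partial block the first minute is 1800 frames and each further minute 1798, so 2 further minute boundaries passed. Total skipped labels = 18 × 2 + 2 × 2 = 40.
Non-drop label index = 41150 + 40 = 41190; at 30 labels/s that is 00:22:53:00, i.e. DF 00:22:53;00.

00:22:53;00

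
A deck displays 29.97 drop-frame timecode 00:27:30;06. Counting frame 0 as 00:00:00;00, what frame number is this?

Complete 10-minute blocks: 2, each 17982 frames → 35964.
Remaining 7 whole minutes in the current block: 1800 + 6 × 1798 = 12588 frames.
Within the current minute: 30 × 30 + 6 − 2 = 904 (labels ;00/;01 skipped at this minute). Total = 35964 + 12588 + 904 = 49456.

49456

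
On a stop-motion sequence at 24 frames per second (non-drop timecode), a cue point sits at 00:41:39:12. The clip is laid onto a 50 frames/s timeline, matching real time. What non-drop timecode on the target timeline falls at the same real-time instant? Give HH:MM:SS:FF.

Source frame index: (0×3600 + 41×60 + 39) × 24 + 12 = 59988.
Real time: 59988 / (24) = 4999/2 s.
Target frame: (4999/2) × (50) = 124975.
At 50 labels/s: frame 124975 → 00:41:39:25.

00:41:39:25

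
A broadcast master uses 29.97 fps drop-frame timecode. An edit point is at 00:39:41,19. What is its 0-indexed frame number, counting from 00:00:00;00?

As if non-drop at 30 labels/s: (0 × 3600 + 39 × 60 + 41) × 30 + 19 = 71449.
Minute boundaries passed: 39; those not divisible by 10: 39 − 3 = 36; dropped labels = 2 × 36 = 72.
Actual frame index = 71449 − 72 = 71377.

71377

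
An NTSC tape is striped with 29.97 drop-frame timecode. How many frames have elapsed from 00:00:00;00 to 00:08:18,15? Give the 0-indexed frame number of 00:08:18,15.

14939

Complete 10-minute blocks: 0, each 17982 frames → 0.
Remaining 8 whole minutes in the current block: 1800 + 7 × 1798 = 14386 frames.
Within the current minute: 18 × 30 + 15 − 2 = 553 (labels ;00/;01 skipped at this minute). Total = 0 + 14386 + 553 = 14939.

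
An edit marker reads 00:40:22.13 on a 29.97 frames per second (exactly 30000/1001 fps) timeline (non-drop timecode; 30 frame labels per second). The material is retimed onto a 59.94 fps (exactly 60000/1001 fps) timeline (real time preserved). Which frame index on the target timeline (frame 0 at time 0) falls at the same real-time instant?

Source frame index: (0×3600 + 40×60 + 22) × 30 + 13 = 72673.
Real time: 72673 / (30000/1001) = 72745673/30000 s.
Target frame: (72745673/30000) × (60000/1001) = 145346.

frame 145346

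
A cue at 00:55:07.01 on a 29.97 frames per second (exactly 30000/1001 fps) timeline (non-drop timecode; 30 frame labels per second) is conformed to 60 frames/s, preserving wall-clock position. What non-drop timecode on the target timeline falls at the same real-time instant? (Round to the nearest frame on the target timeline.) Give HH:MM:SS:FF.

Source frame index: (0×3600 + 55×60 + 7) × 30 + 1 = 99211.
Real time: 99211 / (30000/1001) = 99310211/30000 s.
Target frame: (99310211/30000) × (60) = 99310211/500 ≈ 198620.422 → 198620.
At 60 labels/s: frame 198620 → 00:55:10:20.

00:55:10:20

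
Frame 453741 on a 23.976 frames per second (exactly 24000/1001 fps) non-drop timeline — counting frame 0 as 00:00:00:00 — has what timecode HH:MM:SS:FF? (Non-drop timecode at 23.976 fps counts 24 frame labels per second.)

05:15:05:21

453741 ÷ 24 = 18905 full seconds, remainder 21 frames.
18905 s = 5 h 15 min 5 s.
Timecode: 05:15:05:21.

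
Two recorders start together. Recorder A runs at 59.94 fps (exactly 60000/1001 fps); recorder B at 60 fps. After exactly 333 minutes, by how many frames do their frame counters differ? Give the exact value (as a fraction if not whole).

1198800/1001 frames

333 min = 19980 s.
A emits 60000/1001 × 19980 = 1198800000/1001 frames; B emits 60 × 19980 = 1198800.
Difference = 1198800/1001 frames (≈ 1197.6024); B is ahead of A.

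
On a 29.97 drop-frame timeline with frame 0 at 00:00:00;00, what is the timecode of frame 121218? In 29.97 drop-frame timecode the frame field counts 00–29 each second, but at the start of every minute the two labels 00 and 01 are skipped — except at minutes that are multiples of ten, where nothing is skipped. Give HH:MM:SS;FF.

Ten DF minutes hold 17982 frames, so frame 121218 lies in block 6 (frames 107892–125873) with 13326 frames into that block.
The block's first minute is 1800 frames and the rest 1798 each; 13326 frames reaches minute 7, so 6 × 18 + 7 × 2 = 122 labels have been skipped so far.
Adding those back, label number 121218 + 122 = 121340 at 30 labels/s is 4044 s + 20 f = 1 h 7 min 24 s frame 20, i.e. 01:07:24;20.

01:07:24;20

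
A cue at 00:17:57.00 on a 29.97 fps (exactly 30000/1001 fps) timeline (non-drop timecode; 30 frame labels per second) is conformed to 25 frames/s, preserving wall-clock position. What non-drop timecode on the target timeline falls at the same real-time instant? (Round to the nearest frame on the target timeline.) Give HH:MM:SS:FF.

Source frame index: (0×3600 + 17×60 + 57) × 30 + 0 = 32310.
Real time: 32310 / (30000/1001) = 1078077/1000 s.
Target frame: (1078077/1000) × (25) = 1078077/40 ≈ 26951.925 → 26952.
At 25 labels/s: frame 26952 → 00:17:58:02.

00:17:58:02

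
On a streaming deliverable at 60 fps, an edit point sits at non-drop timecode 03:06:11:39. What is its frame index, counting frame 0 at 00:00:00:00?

670299

Total seconds to the label: (3 × 3600 + 6 × 60 + 11) = 11171.
Frame index = 11171 × 60 + 39 = 670299.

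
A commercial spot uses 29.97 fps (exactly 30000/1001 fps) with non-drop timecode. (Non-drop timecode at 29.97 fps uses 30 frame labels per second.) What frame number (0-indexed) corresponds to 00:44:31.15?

frame 80145

Total seconds to the label: (0 × 3600 + 44 × 60 + 31) = 2671.
Frame index = 2671 × 30 + 15 = 80145.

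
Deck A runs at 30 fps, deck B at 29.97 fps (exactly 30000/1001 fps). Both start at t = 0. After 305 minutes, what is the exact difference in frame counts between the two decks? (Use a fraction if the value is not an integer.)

549000/1001 frames

305 min = 18300 s.
A emits 30 × 18300 = 549000 frames; B emits 30000/1001 × 18300 = 549000000/1001.
Difference = 549000/1001 frames (≈ 548.4515); B is behind A.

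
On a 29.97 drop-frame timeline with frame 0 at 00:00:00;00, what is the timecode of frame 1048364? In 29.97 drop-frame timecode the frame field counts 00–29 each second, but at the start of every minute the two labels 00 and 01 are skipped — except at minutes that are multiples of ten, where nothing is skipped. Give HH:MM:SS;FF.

09:43:00;14

Each 10-minute DF block holds 10 × 60 × 30 − 9 × 2 = 17982 frames. 1048364 ÷ 17982 → 58 full blocks, remainder 5408.
Within the partial block the first minute is 1800 frames and each further minute 1798, so 3 further minute boundaries passed. Total skipped labels = 18 × 58 + 2 × 3 = 1050.
Non-drop label index = 1048364 + 1050 = 1049414; at 30 labels/s that is 09:43:00:14, i.e. DF 09:43:00;14.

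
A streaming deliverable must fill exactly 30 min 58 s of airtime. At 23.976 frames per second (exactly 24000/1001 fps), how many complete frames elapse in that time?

44547 frames

30 min 58 s = 1858 s.
Frames = 1858 × 24000/1001 = 44592000/1001 ≈ 44547.4525.
Complete frames: 44547.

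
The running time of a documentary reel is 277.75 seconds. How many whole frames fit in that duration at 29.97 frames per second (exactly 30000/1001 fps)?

Frames = 277.75 × 30000/1001 = 757500/91 ≈ 8324.1758.
Complete frames: 8324.

8324 frames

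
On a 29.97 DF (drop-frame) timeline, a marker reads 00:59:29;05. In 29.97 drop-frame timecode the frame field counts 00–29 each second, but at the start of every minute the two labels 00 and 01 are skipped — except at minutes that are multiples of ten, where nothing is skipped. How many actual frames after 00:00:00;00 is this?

106967

Complete 10-minute blocks: 5, each 17982 frames → 89910.
Remaining 9 whole minutes in the current block: 1800 + 8 × 1798 = 16184 frames.
Within the current minute: 29 × 30 + 5 − 2 = 873 (labels ;00/;01 skipped at this minute). Total = 89910 + 16184 + 873 = 106967.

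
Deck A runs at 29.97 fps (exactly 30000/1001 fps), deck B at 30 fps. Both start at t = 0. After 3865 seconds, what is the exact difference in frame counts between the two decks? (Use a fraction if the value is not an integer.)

115950/1001 frames

A emits 30000/1001 × 3865 = 115950000/1001 frames; B emits 30 × 3865 = 115950.
Difference = 115950/1001 frames (≈ 115.8342); B is ahead of A.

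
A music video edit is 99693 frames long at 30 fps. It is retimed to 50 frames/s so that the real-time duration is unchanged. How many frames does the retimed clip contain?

166155 frames

Target frames = source frames × (target rate / source rate) = 99693 × (50)/(30) = 99693 × 5/3 = 166155.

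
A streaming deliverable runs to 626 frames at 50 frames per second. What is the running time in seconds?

12.52 seconds

Running time = 626 / (50) = 12.52 s.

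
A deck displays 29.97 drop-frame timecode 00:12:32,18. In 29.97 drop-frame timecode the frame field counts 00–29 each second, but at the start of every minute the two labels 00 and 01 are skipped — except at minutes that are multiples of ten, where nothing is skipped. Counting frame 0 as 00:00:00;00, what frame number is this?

As if non-drop at 30 labels/s: (0 × 3600 + 12 × 60 + 32) × 30 + 18 = 22578.
Minute boundaries passed: 12; those not divisible by 10: 12 − 1 = 11; dropped labels = 2 × 11 = 22.
Actual frame index = 22578 − 22 = 22556.

22556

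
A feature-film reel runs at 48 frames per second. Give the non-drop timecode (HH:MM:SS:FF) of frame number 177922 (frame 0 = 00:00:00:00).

177922 ÷ 48 = 3706 full seconds, remainder 34 frames.
3706 s = 1 h 1 min 46 s.
Timecode: 01:01:46:34.

01:01:46:34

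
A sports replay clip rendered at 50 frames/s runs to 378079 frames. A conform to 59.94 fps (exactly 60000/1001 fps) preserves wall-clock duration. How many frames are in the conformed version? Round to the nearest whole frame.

Frames at target rate = 378079 × (60000/1001) / (50) = 34899600/77 ≈ 453241.558.
Nearest whole frame: 453242.

453242 frames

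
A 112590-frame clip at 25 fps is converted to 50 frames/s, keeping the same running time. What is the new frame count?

Target frames = source frames × (target rate / source rate) = 112590 × (50)/(25) = 112590 × 2 = 225180.

225180 frames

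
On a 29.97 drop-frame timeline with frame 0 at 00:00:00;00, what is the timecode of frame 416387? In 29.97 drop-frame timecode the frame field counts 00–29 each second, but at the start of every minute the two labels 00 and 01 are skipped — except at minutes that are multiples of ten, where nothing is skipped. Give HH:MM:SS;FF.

Each 10-minute DF block holds 10 × 60 × 30 − 9 × 2 = 17982 frames. 416387 ÷ 17982 → 23 full blocks, remainder 2801.
Within the partial block the first minute is 1800 frames and each further minute 1798, so 1 further minute boundary passed. Total skipped labels = 18 × 23 + 2 × 1 = 416.
Non-drop label index = 416387 + 416 = 416803; at 30 labels/s that is 03:51:33:13, i.e. DF 03:51:33;13.

03:51:33;13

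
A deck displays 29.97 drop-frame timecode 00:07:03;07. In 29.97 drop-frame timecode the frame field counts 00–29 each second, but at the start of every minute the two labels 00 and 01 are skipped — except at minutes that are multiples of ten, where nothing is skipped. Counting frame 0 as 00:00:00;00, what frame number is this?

As if non-drop at 30 labels/s: (0 × 3600 + 7 × 60 + 3) × 30 + 7 = 12697.
Minute boundaries passed: 7; those not divisible by 10: 7 − 0 = 7; dropped labels = 2 × 7 = 14.
Actual frame index = 12697 − 14 = 12683.

12683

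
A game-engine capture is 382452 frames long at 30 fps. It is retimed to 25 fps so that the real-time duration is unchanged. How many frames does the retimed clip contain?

Target frames = source frames × (target rate / source rate) = 382452 × (25)/(30) = 382452 × 5/6 = 318710.

318710 frames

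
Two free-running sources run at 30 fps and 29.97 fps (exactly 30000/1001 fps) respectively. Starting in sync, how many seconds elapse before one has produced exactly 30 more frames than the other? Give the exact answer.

The gap grows by |30000/1001 − 30| = 30/1001 frames per second.
Time for a 30-frame gap: 30 ÷ (30/1001) = 1001 s.

1001 seconds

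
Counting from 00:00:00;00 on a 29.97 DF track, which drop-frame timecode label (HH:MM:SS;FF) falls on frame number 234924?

Ten DF minutes hold 17982 frames, so frame 234924 lies in block 13 (frames 233766–251747) with 1158 frames into that block.
The block's first minute is 1800 frames and the rest 1798 each; 1158 frames reaches minute 0, so 13 × 18 + 0 × 2 = 234 labels have been skipped so far.
Adding those back, label number 234924 + 234 = 235158 at 30 labels/s is 7838 s + 18 f = 2 h 10 min 38 s frame 18, i.e. 02:10:38;18.

02:10:38;18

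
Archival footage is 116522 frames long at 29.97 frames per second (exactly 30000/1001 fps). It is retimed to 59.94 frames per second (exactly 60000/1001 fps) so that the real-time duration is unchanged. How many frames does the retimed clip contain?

233044 frames

Frames at target rate = 116522 × (60000/1001) / (30000/1001) = 233044.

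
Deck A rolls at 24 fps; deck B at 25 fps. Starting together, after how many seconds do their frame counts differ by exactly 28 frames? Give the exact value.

The gap grows by |25 − 24| = 1 frame per second.
Time for a 28-frame gap: 28 ÷ (1) = 28 s.

28 seconds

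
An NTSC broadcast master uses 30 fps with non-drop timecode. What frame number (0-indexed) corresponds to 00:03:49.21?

Total seconds to the label: (0 × 3600 + 3 × 60 + 49) = 229.
Frame index = 229 × 30 + 21 = 6891.

6891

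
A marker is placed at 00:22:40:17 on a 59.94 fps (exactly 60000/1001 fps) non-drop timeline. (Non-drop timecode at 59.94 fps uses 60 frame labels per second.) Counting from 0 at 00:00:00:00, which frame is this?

81617

Total seconds to the label: (0 × 3600 + 22 × 60 + 40) = 1360.
Frame index = 1360 × 60 + 17 = 81617.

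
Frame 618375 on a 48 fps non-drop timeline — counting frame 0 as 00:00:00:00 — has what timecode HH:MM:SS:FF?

618375 ÷ 48 = 12882 full seconds, remainder 39 frames.
12882 s = 3 h 34 min 42 s.
Timecode: 03:34:42:39.

03:34:42:39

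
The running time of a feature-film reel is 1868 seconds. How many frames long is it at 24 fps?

44832 frames

Frames = 1868 × 24 = 44832.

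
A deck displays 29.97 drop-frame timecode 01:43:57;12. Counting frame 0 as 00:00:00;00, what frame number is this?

As if non-drop at 30 labels/s: (1 × 3600 + 43 × 60 + 57) × 30 + 12 = 187122.
Minute boundaries passed: 103; those not divisible by 10: 103 − 10 = 93; dropped labels = 2 × 93 = 186.
Actual frame index = 187122 − 186 = 186936.

186936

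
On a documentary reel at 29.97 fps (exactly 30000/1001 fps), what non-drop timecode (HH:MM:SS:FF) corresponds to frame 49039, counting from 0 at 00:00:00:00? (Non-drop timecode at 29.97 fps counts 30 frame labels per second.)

00:27:14:19

49039 ÷ 30 = 1634 full seconds, remainder 19 frames.
1634 s = 0 h 27 min 14 s.
Timecode: 00:27:14:19.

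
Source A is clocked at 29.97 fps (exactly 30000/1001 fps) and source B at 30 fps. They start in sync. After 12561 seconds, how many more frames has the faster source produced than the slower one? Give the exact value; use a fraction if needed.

A emits 30000/1001 × 12561 = 376830000/1001 frames; B emits 30 × 12561 = 376830.
Difference = 376830/1001 frames (≈ 376.4535); B is ahead of A.

376830/1001 frames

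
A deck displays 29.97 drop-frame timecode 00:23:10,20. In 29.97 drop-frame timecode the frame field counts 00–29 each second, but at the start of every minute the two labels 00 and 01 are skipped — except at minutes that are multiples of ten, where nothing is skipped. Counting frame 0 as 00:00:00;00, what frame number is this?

41678

Complete 10-minute blocks: 2, each 17982 frames → 35964.
Remaining 3 whole minutes in the current block: 1800 + 2 × 1798 = 5396 frames.
Within the current minute: 10 × 30 + 20 − 2 = 318 (labels ;00/;01 skipped at this minute). Total = 35964 + 5396 + 318 = 41678.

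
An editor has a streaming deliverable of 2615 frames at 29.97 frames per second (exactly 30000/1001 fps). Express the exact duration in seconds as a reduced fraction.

Running time = 2615 ÷ (30000/1001) = 2615 × 1001/30000 = 523523/6000 s.

523523/6000 seconds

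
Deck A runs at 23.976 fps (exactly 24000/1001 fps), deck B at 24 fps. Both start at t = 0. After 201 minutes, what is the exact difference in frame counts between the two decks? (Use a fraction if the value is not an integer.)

289440/1001 frames

201 min = 12060 s.
A emits 24000/1001 × 12060 = 289440000/1001 frames; B emits 24 × 12060 = 289440.
Difference = 289440/1001 frames (≈ 289.1508); B is ahead of A.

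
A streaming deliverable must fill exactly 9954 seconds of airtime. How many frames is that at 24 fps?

Frames = 9954 × 24 = 238896.

238896 frames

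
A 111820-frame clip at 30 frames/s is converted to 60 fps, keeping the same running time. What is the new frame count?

Target frames = source frames × (target rate / source rate) = 111820 × (60)/(30) = 111820 × 2 = 223640.

223640 frames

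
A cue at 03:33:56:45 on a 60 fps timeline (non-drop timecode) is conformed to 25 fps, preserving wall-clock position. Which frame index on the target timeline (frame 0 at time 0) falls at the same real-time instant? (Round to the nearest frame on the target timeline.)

Source frame index: (3×3600 + 33×60 + 56) × 60 + 45 = 770205.
Real time: 770205 / (60) = 51347/4 s.
Target frame: (51347/4) × (25) = 1283675/4 ≈ 320918.750 → 320919.

frame 320919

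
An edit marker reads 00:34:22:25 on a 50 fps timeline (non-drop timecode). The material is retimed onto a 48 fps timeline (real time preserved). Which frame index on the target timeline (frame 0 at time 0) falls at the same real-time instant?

Source frame index: (0×3600 + 34×60 + 22) × 50 + 25 = 103125.
Real time: 103125 / (50) = 4125/2 s.
Target frame: (4125/2) × (48) = 99000.

frame 99000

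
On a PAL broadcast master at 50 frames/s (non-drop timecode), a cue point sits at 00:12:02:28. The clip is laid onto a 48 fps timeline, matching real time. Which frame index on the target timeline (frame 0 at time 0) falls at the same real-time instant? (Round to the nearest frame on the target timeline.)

frame 34683

Source frame index: (0×3600 + 12×60 + 2) × 50 + 28 = 36128.
Real time: 36128 / (50) = 18064/25 s.
Target frame: (18064/25) × (48) = 867072/25 ≈ 34682.880 → 34683.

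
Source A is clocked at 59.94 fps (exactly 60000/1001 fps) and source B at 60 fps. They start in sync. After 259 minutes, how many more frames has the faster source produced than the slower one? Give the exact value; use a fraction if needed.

259 min = 15540 s.
A emits 60000/1001 × 15540 = 133200000/143 frames; B emits 60 × 15540 = 932400.
Difference = 133200/143 frames (≈ 931.4685); B is ahead of A.

133200/143 frames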